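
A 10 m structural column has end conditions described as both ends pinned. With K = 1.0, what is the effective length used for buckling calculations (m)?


L_eff = K * L
= 1.0 * 10
= 10.0 m

10.0 m


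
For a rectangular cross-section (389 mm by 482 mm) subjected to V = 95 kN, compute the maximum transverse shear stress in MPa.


A = b * h = 389 * 482 = 187498 mm^2
V = 95 kN = 95000.0 N
tau_max = 1.5 * V / A = 1.5 * 95000.0 / 187498
= 0.76 MPa

0.76 MPa


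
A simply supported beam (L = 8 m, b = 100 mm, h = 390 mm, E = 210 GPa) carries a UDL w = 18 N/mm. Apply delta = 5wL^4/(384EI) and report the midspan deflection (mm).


I = 100 * 390^3 / 12 = 494325000.0 mm^4
L = 8000.0 mm, w = 18 N/mm, E = 210000.0 MPa
delta = 5 * w * L^4 / (384 * E * I)
= 5 * 18 * 8000.0^4 / (384 * 210000.0 * 494325000.0)
= 9.2478 mm

9.2478 mm


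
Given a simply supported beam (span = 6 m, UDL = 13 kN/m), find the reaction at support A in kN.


Total load = w * L = 13 * 6 = 78 kN
By symmetry, each reaction R = total / 2 = 78 / 2 = 39.0 kN

39.0 kN


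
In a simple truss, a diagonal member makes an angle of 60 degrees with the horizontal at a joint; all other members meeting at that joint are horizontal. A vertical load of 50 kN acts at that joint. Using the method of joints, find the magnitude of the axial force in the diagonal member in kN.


At the joint, only the diagonal has a vertical component, so vertical equilibrium gives:
F * sin(60) = 50
F = 50 / sin(60)
= 50 / 0.866025
= 57.74 kN

57.74 kN


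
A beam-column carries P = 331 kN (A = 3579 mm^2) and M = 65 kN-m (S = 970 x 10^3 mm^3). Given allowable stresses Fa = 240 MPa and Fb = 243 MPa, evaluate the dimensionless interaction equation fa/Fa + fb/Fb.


f_a = P / A = 331000.0 / 3579 = 92.4839 MPa
f_b = M / S = 65000000.0 / 970000.0 = 67.0103 MPa
Ratio = f_a / Fa + f_b / Fb
= 92.4839 / 240 + 67.0103 / 243
= 0.6611 (dimensionless)

0.6611 (dimensionless)


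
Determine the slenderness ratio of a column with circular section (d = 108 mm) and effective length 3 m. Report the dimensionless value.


Radius of gyration r = d / 4 = 108 / 4 = 27.0 mm
L_eff = 3000.0 mm
Slenderness ratio = L / r = 3000.0 / 27.0 = 111.11 (dimensionless)

111.11 (dimensionless)


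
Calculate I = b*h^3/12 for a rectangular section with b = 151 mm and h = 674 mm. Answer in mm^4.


I = b * h^3 / 12
= 151 * 674^3 / 12
= 151 * 306182024 / 12
= 3852790468.67 mm^4

3852790468.67 mm^4


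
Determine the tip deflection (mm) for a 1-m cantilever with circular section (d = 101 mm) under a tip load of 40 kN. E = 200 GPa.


I = pi * d^4 / 64 = pi * 101^4 / 64 = 5108052.99 mm^4
L = 1000.0 mm, P = 40000.0 N, E = 200000.0 MPa
delta = P * L^3 / (3 * E * I)
= 40000.0 * 1000.0^3 / (3 * 200000.0 * 5108052.99)
= 13.0513 mm

13.0513 mm


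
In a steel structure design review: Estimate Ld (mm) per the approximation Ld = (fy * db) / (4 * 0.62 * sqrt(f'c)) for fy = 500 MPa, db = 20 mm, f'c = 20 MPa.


Ld = (fy * db) / (4 * 0.62 * sqrt(f'c))
= (500 * 20) / (4 * 0.62 * sqrt(20))
= 10000 / 11.0909
= 901.64 mm

901.64 mm


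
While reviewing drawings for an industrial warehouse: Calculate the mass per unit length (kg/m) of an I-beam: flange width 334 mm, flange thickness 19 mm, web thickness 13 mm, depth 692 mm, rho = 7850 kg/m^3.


A_flanges = 2 * 334 * 19 = 12692 mm^2
A_web = (692 - 2 * 19) * 13 = 8502 mm^2
A_total = 12692 + 8502 = 21194 mm^2 = 0.021194 m^2
Weight = rho * A = 7850 * 0.021194 = 166.3729 kg/m

166.3729 kg/m


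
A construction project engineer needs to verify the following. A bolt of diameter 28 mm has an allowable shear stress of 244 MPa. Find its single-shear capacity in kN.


A = pi * d^2 / 4 = pi * 28^2 / 4 = 615.7522 mm^2
V = f_v * A / 1000 = 244 * 615.7522 / 1000
= 150.2435 kN

150.2435 kN


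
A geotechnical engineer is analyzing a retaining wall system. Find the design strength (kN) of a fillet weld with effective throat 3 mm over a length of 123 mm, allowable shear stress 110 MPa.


Strength = throat * length * allowable stress
= 3 * 123 * 110 N
= 40590 N
= 40.59 kN

40.59 kN


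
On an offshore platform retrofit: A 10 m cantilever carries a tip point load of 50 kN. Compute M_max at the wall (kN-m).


For a cantilever with a point load at the free end:
M_max = P * L = 50 * 10 = 500 kN-m

500 kN-m


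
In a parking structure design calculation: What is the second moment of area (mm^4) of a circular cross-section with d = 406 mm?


r = d / 2 = 406 / 2 = 203.0 mm
I = pi * r^4 / 4 = pi * 203.0^4 / 4
= 1333748773.37 mm^4

1333748773.37 mm^4


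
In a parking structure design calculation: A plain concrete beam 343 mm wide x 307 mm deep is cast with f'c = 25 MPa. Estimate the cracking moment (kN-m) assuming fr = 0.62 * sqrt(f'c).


fr = 0.62 * sqrt(25) = 0.62 * 5.0 = 3.1 MPa
I = 343 * 307^3 / 12 = 827042829.08 mm^4
y_t = 153.5 mm
M_cr = fr * I / y_t = 3.1 * 827042829.08 / 153.5 N-mm
= 16.7025 kN-m

16.7025 kN-m


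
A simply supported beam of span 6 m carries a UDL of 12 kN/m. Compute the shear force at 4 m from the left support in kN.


R_A = w * L / 2 = 12 * 6 / 2 = 36.0 kN
V(x) = R_A - w * x = 36.0 - 12 * 4
= -12.0 kN

-12.0 kN


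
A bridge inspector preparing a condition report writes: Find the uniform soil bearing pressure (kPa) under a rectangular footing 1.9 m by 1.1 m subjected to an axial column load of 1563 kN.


A = 1.9 * 1.1 = 2.09 m^2
q = P / A = 1563 / 2.09
= 747.8469 kPa

747.8469 kPa


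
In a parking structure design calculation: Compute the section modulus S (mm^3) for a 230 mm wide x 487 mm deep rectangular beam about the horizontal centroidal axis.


S = b * h^2 / 6
= 230 * 487^2 / 6
= 230 * 237169 / 6
= 9091478.33 mm^3

9091478.33 mm^3


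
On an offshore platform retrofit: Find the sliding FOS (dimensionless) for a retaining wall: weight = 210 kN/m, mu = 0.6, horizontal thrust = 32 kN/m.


Resisting force = mu * W = 0.6 * 210 = 126.0 kN/m
FOS = Resisting / Driving = 126.0 / 32
= 3.9375 (dimensionless)

3.9375 (dimensionless)


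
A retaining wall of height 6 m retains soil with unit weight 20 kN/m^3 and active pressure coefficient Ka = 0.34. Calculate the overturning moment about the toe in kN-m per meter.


Pa = 0.5 * Ka * gamma * H^2
= 0.5 * 0.34 * 20 * 6^2
= 122.4 kN/m
Arm = H / 3 = 6 / 3 = 2.0 m
Mo = Pa * arm = Pa * H / 3 = 122.4 * 6 / 3 = 244.8 kN-m/m

244.8 kN-m/m


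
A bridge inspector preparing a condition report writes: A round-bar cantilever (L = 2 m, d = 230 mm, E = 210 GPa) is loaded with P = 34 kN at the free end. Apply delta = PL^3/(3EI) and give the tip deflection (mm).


I = pi * d^4 / 64 = pi * 230^4 / 64 = 137366629.65 mm^4
L = 2000.0 mm, P = 34000.0 N, E = 210000.0 MPa
delta = P * L^3 / (3 * E * I)
= 34000.0 * 2000.0^3 / (3 * 210000.0 * 137366629.65)
= 3.143 mm

3.143 mm


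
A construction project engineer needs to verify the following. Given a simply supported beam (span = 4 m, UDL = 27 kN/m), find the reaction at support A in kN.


Total load = w * L = 27 * 4 = 108 kN
By symmetry, each reaction R = total / 2 = 108 / 2 = 54.0 kN

54.0 kN


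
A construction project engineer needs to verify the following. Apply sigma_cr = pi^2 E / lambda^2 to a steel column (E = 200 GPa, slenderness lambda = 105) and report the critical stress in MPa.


sigma_cr = pi^2 * E / lambda^2
= 9.8696 * 200000.0 / 105^2
= 9.8696 * 200000.0 / 11025
= 179.0404 MPa

179.0404 MPa


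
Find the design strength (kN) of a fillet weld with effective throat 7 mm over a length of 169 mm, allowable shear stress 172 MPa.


Strength = throat * length * allowable stress
= 7 * 169 * 172 N
= 203476 N
= 203.48 kN

203.48 kN


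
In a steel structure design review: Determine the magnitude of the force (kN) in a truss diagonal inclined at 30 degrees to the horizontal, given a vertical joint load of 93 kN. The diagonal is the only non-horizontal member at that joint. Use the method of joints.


At the joint, only the diagonal has a vertical component, so vertical equilibrium gives:
F * sin(30) = 93
F = 93 / sin(30)
= 93 / 0.5
= 186.0 kN

186.0 kN


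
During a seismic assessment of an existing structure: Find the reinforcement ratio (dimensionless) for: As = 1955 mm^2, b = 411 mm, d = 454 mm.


rho = As / (b * d)
= 1955 / (411 * 454)
= 1955 / 186594
= 0.010477 (dimensionless)

0.010477 (dimensionless)


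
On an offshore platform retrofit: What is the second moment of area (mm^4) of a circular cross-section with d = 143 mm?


r = d / 2 = 143 / 2 = 71.5 mm
I = pi * r^4 / 4 = pi * 71.5^4 / 4
= 20526459.59 mm^4

20526459.59 mm^4


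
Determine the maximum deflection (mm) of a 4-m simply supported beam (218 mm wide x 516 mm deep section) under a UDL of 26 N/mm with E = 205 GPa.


I = 218 * 516^3 / 12 = 2495883744.0 mm^4
L = 4000.0 mm, w = 26 N/mm, E = 205000.0 MPa
delta = 5 * w * L^4 / (384 * E * I)
= 5 * 26 * 4000.0^4 / (384 * 205000.0 * 2495883744.0)
= 0.1694 mm

0.1694 mm


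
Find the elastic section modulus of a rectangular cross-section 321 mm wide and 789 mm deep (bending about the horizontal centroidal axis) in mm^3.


S = b * h^2 / 6
= 321 * 789^2 / 6
= 321 * 622521 / 6
= 33304873.5 mm^3

33304873.5 mm^3


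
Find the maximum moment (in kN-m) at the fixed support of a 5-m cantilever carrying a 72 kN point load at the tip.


For a cantilever with a point load at the free end:
M_max = P * L = 72 * 5 = 360 kN-m

360 kN-m


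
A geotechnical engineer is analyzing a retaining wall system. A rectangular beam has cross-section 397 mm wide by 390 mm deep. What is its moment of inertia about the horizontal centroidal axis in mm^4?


I = b * h^3 / 12
= 397 * 390^3 / 12
= 397 * 59319000 / 12
= 1962470250.0 mm^4

1962470250.0 mm^4


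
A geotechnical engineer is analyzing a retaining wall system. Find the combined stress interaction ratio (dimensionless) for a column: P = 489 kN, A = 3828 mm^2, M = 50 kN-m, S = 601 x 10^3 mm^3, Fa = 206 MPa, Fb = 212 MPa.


f_a = P / A = 489000.0 / 3828 = 127.7429 MPa
f_b = M / S = 50000000.0 / 601000.0 = 83.1947 MPa
Ratio = f_a / Fa + f_b / Fb
= 127.7429 / 206 + 83.1947 / 212
= 1.0125 (dimensionless)

1.0125 (dimensionless)


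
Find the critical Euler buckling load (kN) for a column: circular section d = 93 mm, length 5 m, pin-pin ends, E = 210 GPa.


I = pi * d^4 / 64 = 3671991.72 mm^4
L = 5000.0 mm
P_cr = pi^2 * E * I / L^2
= 9.8696 * 210000.0 * 3671991.72 / 5000.0^2
= 304425.29 N = 304.4253 kN

304.4253 kN


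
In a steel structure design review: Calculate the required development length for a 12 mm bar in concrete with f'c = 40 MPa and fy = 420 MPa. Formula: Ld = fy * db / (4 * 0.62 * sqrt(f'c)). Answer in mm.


Ld = (fy * db) / (4 * 0.62 * sqrt(f'c))
= (420 * 12) / (4 * 0.62 * sqrt(40))
= 5040 / 15.6849
= 321.33 mm

321.33 mm


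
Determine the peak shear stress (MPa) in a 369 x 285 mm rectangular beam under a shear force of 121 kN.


A = b * h = 369 * 285 = 105165 mm^2
V = 121 kN = 121000.0 N
tau_max = 1.5 * V / A = 1.5 * 121000.0 / 105165
= 1.7259 MPa

1.7259 MPa


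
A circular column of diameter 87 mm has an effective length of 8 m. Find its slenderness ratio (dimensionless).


Radius of gyration r = d / 4 = 87 / 4 = 21.75 mm
L_eff = 8000.0 mm
Slenderness ratio = L / r = 8000.0 / 21.75 = 367.82 (dimensionless)

367.82 (dimensionless)


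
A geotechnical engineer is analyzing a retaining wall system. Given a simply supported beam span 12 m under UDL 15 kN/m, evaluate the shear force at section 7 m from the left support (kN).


R_A = w * L / 2 = 15 * 12 / 2 = 90.0 kN
V(x) = R_A - w * x = 90.0 - 15 * 7
= -15.0 kN

-15.0 kN


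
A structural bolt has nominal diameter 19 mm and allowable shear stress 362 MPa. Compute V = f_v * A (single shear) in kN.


A = pi * d^2 / 4 = pi * 19^2 / 4 = 283.5287 mm^2
V = f_v * A / 1000 = 362 * 283.5287 / 1000
= 102.6374 kN

102.6374 kN


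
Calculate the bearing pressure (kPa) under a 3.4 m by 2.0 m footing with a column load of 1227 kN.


A = 3.4 * 2.0 = 6.8 m^2
q = P / A = 1227 / 6.8
= 180.4412 kPa

180.4412 kPa


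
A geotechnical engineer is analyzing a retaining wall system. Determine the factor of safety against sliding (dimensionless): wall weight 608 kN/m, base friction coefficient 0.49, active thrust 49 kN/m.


Resisting force = mu * W = 0.49 * 608 = 297.92 kN/m
FOS = Resisting / Driving = 297.92 / 49
= 6.08 (dimensionless)

6.08 (dimensionless)


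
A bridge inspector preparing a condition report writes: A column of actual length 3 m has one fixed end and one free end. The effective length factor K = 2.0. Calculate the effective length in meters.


L_eff = K * L
= 2.0 * 3
= 6.0 m

6.0 m


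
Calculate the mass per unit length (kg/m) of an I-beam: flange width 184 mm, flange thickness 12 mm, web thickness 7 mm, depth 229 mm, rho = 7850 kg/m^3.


A_flanges = 2 * 184 * 12 = 4416 mm^2
A_web = (229 - 2 * 12) * 7 = 1435 mm^2
A_total = 4416 + 1435 = 5851 mm^2 = 0.005851 m^2
Weight = rho * A = 7850 * 0.005851 = 45.9303 kg/m

45.9303 kg/m


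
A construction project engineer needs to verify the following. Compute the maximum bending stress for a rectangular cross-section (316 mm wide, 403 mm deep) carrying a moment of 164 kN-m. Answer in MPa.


I = b * h^3 / 12 = 316 * 403^3 / 12 = 1723538444.33 mm^4
y = h / 2 = 403 / 2 = 201.5 mm
M = 164 kN-m = 164000000.0 N-mm
sigma = M * y / I = 164000000.0 * 201.5 / 1723538444.33
= 19.17 MPa

19.17 MPa


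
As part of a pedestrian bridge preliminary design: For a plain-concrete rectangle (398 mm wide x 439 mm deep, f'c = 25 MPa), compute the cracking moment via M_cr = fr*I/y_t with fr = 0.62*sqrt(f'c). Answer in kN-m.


fr = 0.62 * sqrt(25) = 0.62 * 5.0 = 3.1 MPa
I = 398 * 439^3 / 12 = 2806049880.17 mm^4
y_t = 219.5 mm
M_cr = fr * I / y_t = 3.1 * 2806049880.17 / 219.5 N-mm
= 39.6299 kN-m

39.6299 kN-m


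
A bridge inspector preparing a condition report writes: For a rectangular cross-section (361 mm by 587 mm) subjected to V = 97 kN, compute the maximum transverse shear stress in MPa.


A = b * h = 361 * 587 = 211907 mm^2
V = 97 kN = 97000.0 N
tau_max = 1.5 * V / A = 1.5 * 97000.0 / 211907
= 0.6866 MPa

0.6866 MPa


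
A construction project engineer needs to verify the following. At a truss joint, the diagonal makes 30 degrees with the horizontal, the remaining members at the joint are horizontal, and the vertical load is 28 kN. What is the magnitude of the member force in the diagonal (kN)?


At the joint, only the diagonal has a vertical component, so vertical equilibrium gives:
F * sin(30) = 28
F = 28 / sin(30)
= 28 / 0.5
= 56.0 kN

56.0 kN


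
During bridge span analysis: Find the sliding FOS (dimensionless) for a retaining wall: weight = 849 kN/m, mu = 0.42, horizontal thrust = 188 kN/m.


Resisting force = mu * W = 0.42 * 849 = 356.58 kN/m
FOS = Resisting / Driving = 356.58 / 188
= 1.8967 (dimensionless)

1.8967 (dimensionless)


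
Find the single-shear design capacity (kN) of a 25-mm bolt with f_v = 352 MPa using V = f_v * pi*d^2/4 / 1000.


A = pi * d^2 / 4 = pi * 25^2 / 4 = 490.8739 mm^2
V = f_v * A / 1000 = 352 * 490.8739 / 1000
= 172.7876 kN

172.7876 kN


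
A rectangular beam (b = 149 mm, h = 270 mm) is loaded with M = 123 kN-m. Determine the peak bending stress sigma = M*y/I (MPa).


I = b * h^3 / 12 = 149 * 270^3 / 12 = 244397250.0 mm^4
y = h / 2 = 270 / 2 = 135.0 mm
M = 123 kN-m = 123000000.0 N-mm
sigma = M * y / I = 123000000.0 * 135.0 / 244397250.0
= 67.94 MPa

67.94 MPa


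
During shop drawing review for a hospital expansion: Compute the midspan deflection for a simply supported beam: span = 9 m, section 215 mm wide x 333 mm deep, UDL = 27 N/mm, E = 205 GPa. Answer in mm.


I = 215 * 333^3 / 12 = 661591496.25 mm^4
L = 9000.0 mm, w = 27 N/mm, E = 205000.0 MPa
delta = 5 * w * L^4 / (384 * E * I)
= 5 * 27 * 9000.0^4 / (384 * 205000.0 * 661591496.25)
= 17.007 mm

17.007 mm


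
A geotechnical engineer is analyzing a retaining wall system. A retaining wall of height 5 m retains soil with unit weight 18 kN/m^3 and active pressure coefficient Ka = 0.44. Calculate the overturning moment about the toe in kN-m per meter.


Pa = 0.5 * Ka * gamma * H^2
= 0.5 * 0.44 * 18 * 5^2
= 99.0 kN/m
Arm = H / 3 = 5 / 3 = 1.6667 m
Mo = Pa * arm = Pa * H / 3 = 99.0 * 5 / 3 = 165.0 kN-m/m

165.0 kN-m/m


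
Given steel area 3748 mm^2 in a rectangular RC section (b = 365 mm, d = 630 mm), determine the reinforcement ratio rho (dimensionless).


rho = As / (b * d)
= 3748 / (365 * 630)
= 3748 / 229950
= 0.016299 (dimensionless)

0.016299 (dimensionless)


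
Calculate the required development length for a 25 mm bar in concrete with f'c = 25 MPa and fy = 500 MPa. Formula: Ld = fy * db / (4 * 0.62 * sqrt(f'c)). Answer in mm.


Ld = (fy * db) / (4 * 0.62 * sqrt(f'c))
= (500 * 25) / (4 * 0.62 * sqrt(25))
= 12500 / 12.4
= 1008.06 mm

1008.06 mm


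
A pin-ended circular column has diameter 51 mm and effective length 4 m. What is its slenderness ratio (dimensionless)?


Radius of gyration r = d / 4 = 51 / 4 = 12.75 mm
L_eff = 4000.0 mm
Slenderness ratio = L / r = 4000.0 / 12.75 = 313.73 (dimensionless)

313.73 (dimensionless)


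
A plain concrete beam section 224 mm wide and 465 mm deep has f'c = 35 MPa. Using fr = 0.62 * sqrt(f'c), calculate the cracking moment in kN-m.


fr = 0.62 * sqrt(35) = 0.62 * 5.9161 = 3.668 MPa
I = 224 * 465^3 / 12 = 1876833000.0 mm^4
y_t = 232.5 mm
M_cr = fr * I / y_t = 3.668 * 1876833000.0 / 232.5 N-mm
= 29.6093 kN-m

29.6093 kN-m


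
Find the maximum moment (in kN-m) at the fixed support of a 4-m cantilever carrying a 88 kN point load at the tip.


For a cantilever with a point load at the free end:
M_max = P * L = 88 * 4 = 352 kN-m

352 kN-m


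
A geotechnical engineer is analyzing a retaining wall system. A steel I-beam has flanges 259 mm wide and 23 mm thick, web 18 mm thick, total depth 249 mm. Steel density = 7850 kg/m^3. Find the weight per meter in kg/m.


A_flanges = 2 * 259 * 23 = 11914 mm^2
A_web = (249 - 2 * 23) * 18 = 3654 mm^2
A_total = 11914 + 3654 = 15568 mm^2 = 0.015568 m^2
Weight = rho * A = 7850 * 0.015568 = 122.2088 kg/m

122.2088 kg/m


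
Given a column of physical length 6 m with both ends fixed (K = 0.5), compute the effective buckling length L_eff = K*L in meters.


L_eff = K * L
= 0.5 * 6
= 3.0 m

3.0 m


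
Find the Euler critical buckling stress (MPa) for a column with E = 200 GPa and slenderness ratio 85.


sigma_cr = pi^2 * E / lambda^2
= 9.8696 * 200000.0 / 85^2
= 9.8696 * 200000.0 / 7225
= 273.207 MPa

273.207 MPa


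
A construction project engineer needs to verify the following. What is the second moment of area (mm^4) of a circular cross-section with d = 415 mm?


r = d / 2 = 415 / 2 = 207.5 mm
I = pi * r^4 / 4 = pi * 207.5^4 / 4
= 1456003052.79 mm^4

1456003052.79 mm^4


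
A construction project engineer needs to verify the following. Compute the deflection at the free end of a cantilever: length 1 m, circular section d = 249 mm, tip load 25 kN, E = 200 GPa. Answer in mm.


I = pi * d^4 / 64 = pi * 249^4 / 64 = 188697995.64 mm^4
L = 1000.0 mm, P = 25000.0 N, E = 200000.0 MPa
delta = P * L^3 / (3 * E * I)
= 25000.0 * 1000.0^3 / (3 * 200000.0 * 188697995.64)
= 0.2208 mm

0.2208 mm


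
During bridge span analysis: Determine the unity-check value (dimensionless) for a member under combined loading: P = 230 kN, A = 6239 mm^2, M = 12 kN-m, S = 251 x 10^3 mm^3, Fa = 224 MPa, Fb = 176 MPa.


f_a = P / A = 230000.0 / 6239 = 36.8649 MPa
f_b = M / S = 12000000.0 / 251000.0 = 47.8088 MPa
Ratio = f_a / Fa + f_b / Fb
= 36.8649 / 224 + 47.8088 / 176
= 0.4362 (dimensionless)

0.4362 (dimensionless)


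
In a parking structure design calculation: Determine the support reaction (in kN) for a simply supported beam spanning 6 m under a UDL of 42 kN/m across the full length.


Total load = w * L = 42 * 6 = 252 kN
By symmetry, each reaction R = total / 2 = 252 / 2 = 126.0 kN

126.0 kN


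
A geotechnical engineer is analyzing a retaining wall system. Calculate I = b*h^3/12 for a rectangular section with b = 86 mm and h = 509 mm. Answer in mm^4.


I = b * h^3 / 12
= 86 * 509^3 / 12
= 86 * 131872229 / 12
= 945084307.83 mm^4

945084307.83 mm^4


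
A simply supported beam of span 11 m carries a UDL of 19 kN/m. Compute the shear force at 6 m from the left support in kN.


R_A = w * L / 2 = 19 * 11 / 2 = 104.5 kN
V(x) = R_A - w * x = 104.5 - 19 * 6
= -9.5 kN

-9.5 kN


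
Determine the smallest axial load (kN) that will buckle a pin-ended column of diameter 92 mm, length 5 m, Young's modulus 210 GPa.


I = pi * d^4 / 64 = 3516585.72 mm^4
L = 5000.0 mm
P_cr = pi^2 * E * I / L^2
= 9.8696 * 210000.0 * 3516585.72 / 5000.0^2
= 291541.4 N = 291.5414 kN

291.5414 kN


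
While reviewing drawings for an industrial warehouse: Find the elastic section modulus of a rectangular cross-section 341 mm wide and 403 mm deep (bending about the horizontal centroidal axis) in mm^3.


S = b * h^2 / 6
= 341 * 403^2 / 6
= 341 * 162409 / 6
= 9230244.83 mm^3

9230244.83 mm^3


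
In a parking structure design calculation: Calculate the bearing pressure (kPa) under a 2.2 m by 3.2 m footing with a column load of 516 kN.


A = 2.2 * 3.2 = 7.04 m^2
q = P / A = 516 / 7.04
= 73.2955 kPa

73.2955 kPa


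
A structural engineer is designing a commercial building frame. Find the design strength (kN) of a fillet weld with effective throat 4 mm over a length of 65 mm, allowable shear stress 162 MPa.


Strength = throat * length * allowable stress
= 4 * 65 * 162 N
= 42120 N
= 42.12 kN

42.12 kN


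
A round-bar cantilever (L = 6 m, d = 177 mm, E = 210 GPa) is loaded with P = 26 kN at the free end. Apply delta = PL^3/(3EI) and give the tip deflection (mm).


I = pi * d^4 / 64 = pi * 177^4 / 64 = 48179574.94 mm^4
L = 6000.0 mm, P = 26000.0 N, E = 210000.0 MPa
delta = P * L^3 / (3 * E * I)
= 26000.0 * 6000.0^3 / (3 * 210000.0 * 48179574.94)
= 185.0221 mm

185.0221 mm


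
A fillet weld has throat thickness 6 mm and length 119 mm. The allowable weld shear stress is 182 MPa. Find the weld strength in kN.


Strength = throat * length * allowable stress
= 6 * 119 * 182 N
= 129948 N
= 129.95 kN

129.95 kN


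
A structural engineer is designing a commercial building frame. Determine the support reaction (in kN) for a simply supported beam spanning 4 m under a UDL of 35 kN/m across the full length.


Total load = w * L = 35 * 4 = 140 kN
By symmetry, each reaction R = total / 2 = 140 / 2 = 70.0 kN

70.0 kN


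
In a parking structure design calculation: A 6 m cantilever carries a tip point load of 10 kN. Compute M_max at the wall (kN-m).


For a cantilever with a point load at the free end:
M_max = P * L = 10 * 6 = 60 kN-m

60 kN-m


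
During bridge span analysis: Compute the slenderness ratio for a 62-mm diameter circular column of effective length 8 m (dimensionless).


Radius of gyration r = d / 4 = 62 / 4 = 15.5 mm
L_eff = 8000.0 mm
Slenderness ratio = L / r = 8000.0 / 15.5 = 516.13 (dimensionless)

516.13 (dimensionless)


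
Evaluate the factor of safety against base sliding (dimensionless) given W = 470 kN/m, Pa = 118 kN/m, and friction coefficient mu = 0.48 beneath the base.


Resisting force = mu * W = 0.48 * 470 = 225.6 kN/m
FOS = Resisting / Driving = 225.6 / 118
= 1.9119 (dimensionless)

1.9119 (dimensionless)


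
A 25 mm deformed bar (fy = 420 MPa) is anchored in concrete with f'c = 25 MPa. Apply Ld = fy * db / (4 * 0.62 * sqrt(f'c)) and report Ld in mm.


Ld = (fy * db) / (4 * 0.62 * sqrt(f'c))
= (420 * 25) / (4 * 0.62 * sqrt(25))
= 10500 / 12.4
= 846.77 mm

846.77 mm


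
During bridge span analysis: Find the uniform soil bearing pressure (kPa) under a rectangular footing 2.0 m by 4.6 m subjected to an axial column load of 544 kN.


A = 2.0 * 4.6 = 9.2 m^2
q = P / A = 544 / 9.2
= 59.1304 kPa

59.1304 kPa


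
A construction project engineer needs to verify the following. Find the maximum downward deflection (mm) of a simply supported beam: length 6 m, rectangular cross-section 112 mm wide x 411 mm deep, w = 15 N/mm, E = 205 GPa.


I = 112 * 411^3 / 12 = 647980956.0 mm^4
L = 6000.0 mm, w = 15 N/mm, E = 205000.0 MPa
delta = 5 * w * L^4 / (384 * E * I)
= 5 * 15 * 6000.0^4 / (384 * 205000.0 * 647980956.0)
= 1.9055 mm

1.9055 mm


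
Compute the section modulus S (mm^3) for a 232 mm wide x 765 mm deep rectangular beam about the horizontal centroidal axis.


S = b * h^2 / 6
= 232 * 765^2 / 6
= 232 * 585225 / 6
= 22628700.0 mm^3

22628700.0 mm^3


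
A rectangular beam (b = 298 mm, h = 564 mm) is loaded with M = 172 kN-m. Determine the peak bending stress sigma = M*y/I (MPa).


I = b * h^3 / 12 = 298 * 564^3 / 12 = 4455252576.0 mm^4
y = h / 2 = 564 / 2 = 282.0 mm
M = 172 kN-m = 172000000.0 N-mm
sigma = M * y / I = 172000000.0 * 282.0 / 4455252576.0
= 10.89 MPa

10.89 MPa


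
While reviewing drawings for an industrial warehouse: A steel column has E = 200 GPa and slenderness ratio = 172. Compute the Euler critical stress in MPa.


sigma_cr = pi^2 * E / lambda^2
= 9.8696 * 200000.0 / 172^2
= 9.8696 * 200000.0 / 29584
= 66.7226 MPa

66.7226 MPa


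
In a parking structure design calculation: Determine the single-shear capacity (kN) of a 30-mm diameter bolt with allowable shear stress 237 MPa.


A = pi * d^2 / 4 = pi * 30^2 / 4 = 706.8583 mm^2
V = f_v * A / 1000 = 237 * 706.8583 / 1000
= 167.5254 kN

167.5254 kN


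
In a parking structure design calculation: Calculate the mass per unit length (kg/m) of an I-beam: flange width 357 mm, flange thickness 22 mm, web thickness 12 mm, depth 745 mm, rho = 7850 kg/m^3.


A_flanges = 2 * 357 * 22 = 15708 mm^2
A_web = (745 - 2 * 22) * 12 = 8412 mm^2
A_total = 15708 + 8412 = 24120 mm^2 = 0.024120 m^2
Weight = rho * A = 7850 * 0.024120 = 189.342 kg/m

189.342 kg/m


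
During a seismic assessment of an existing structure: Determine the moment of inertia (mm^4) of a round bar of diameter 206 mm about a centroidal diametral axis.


r = d / 2 = 206 / 2 = 103.0 mm
I = pi * r^4 / 4 = pi * 103.0^4 / 4
= 88397255.23 mm^4

88397255.23 mm^4


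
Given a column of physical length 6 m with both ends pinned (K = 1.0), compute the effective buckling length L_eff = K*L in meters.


L_eff = K * L
= 1.0 * 6
= 6.0 m

6.0 m


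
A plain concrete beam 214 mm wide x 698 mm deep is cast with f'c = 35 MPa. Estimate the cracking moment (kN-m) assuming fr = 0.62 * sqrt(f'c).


fr = 0.62 * sqrt(35) = 0.62 * 5.9161 = 3.668 MPa
I = 214 * 698^3 / 12 = 6064552990.67 mm^4
y_t = 349.0 mm
M_cr = fr * I / y_t = 3.668 * 6064552990.67 / 349.0 N-mm
= 63.7381 kN-m

63.7381 kN-m


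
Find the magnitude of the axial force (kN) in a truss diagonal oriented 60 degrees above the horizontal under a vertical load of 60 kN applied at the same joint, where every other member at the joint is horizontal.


At the joint, only the diagonal has a vertical component, so vertical equilibrium gives:
F * sin(60) = 60
F = 60 / sin(60)
= 60 / 0.866025
= 69.28 kN

69.28 kN


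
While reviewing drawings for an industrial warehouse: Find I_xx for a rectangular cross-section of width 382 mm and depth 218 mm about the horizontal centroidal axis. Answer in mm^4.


I = b * h^3 / 12
= 382 * 218^3 / 12
= 382 * 10360232 / 12
= 329800718.67 mm^4

329800718.67 mm^4


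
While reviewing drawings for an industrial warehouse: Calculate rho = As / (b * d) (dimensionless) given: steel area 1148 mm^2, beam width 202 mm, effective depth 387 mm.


rho = As / (b * d)
= 1148 / (202 * 387)
= 1148 / 78174
= 0.014685 (dimensionless)

0.014685 (dimensionless)


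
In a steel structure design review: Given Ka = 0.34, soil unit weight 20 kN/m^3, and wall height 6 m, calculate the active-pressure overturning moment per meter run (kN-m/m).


Pa = 0.5 * Ka * gamma * H^2
= 0.5 * 0.34 * 20 * 6^2
= 122.4 kN/m
Arm = H / 3 = 6 / 3 = 2.0 m
Mo = Pa * arm = Pa * H / 3 = 122.4 * 6 / 3 = 244.8 kN-m/m

244.8 kN-m/m


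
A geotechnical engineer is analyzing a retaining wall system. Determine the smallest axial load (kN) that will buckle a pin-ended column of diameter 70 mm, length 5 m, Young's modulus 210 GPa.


I = pi * d^4 / 64 = 1178588.12 mm^4
L = 5000.0 mm
P_cr = pi^2 * E * I / L^2
= 9.8696 * 210000.0 * 1178588.12 / 5000.0^2
= 97710.47 N = 97.7105 kN

97.7105 kN


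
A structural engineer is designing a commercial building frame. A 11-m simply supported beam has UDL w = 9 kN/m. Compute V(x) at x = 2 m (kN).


R_A = w * L / 2 = 9 * 11 / 2 = 49.5 kN
V(x) = R_A - w * x = 49.5 - 9 * 2
= 31.5 kN

31.5 kN


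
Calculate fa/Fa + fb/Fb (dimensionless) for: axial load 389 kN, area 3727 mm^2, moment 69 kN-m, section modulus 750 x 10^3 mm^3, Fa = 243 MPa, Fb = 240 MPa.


f_a = P / A = 389000.0 / 3727 = 104.3735 MPa
f_b = M / S = 69000000.0 / 750000.0 = 92.0 MPa
Ratio = f_a / Fa + f_b / Fb
= 104.3735 / 243 + 92.0 / 240
= 0.8129 (dimensionless)

0.8129 (dimensionless)


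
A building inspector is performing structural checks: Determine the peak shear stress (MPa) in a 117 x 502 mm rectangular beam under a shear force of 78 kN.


A = b * h = 117 * 502 = 58734 mm^2
V = 78 kN = 78000.0 N
tau_max = 1.5 * V / A = 1.5 * 78000.0 / 58734
= 1.992 MPa

1.992 MPa


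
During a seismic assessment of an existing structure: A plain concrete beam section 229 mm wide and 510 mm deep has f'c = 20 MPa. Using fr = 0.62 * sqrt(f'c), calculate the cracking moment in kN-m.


fr = 0.62 * sqrt(20) = 0.62 * 4.4721 = 2.7727 MPa
I = 229 * 510^3 / 12 = 2531423250.0 mm^4
y_t = 255.0 mm
M_cr = fr * I / y_t = 2.7727 * 2531423250.0 / 255.0 N-mm
= 27.5252 kN-m

27.5252 kN-m


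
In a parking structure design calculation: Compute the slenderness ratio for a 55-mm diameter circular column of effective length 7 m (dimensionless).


Radius of gyration r = d / 4 = 55 / 4 = 13.75 mm
L_eff = 7000.0 mm
Slenderness ratio = L / r = 7000.0 / 13.75 = 509.09 (dimensionless)

509.09 (dimensionless)


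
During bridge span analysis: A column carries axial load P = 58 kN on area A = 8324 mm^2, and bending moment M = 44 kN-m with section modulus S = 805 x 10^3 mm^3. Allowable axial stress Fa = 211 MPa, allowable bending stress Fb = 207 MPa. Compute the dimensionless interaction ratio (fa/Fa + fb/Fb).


f_a = P / A = 58000.0 / 8324 = 6.9678 MPa
f_b = M / S = 44000000.0 / 805000.0 = 54.6584 MPa
Ratio = f_a / Fa + f_b / Fb
= 6.9678 / 211 + 54.6584 / 207
= 0.2971 (dimensionless)

0.2971 (dimensionless)


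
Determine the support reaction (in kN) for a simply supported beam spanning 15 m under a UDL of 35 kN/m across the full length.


Total load = w * L = 35 * 15 = 525 kN
By symmetry, each reaction R = total / 2 = 525 / 2 = 262.5 kN

262.5 kN


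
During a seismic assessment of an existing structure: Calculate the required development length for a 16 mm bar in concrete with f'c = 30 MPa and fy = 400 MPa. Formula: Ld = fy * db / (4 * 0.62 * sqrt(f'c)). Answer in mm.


Ld = (fy * db) / (4 * 0.62 * sqrt(f'c))
= (400 * 16) / (4 * 0.62 * sqrt(30))
= 6400 / 13.5835
= 471.16 mm

471.16 mm


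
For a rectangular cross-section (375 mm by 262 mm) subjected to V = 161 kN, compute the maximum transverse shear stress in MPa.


A = b * h = 375 * 262 = 98250 mm^2
V = 161 kN = 161000.0 N
tau_max = 1.5 * V / A = 1.5 * 161000.0 / 98250
= 2.458 MPa

2.458 MPa


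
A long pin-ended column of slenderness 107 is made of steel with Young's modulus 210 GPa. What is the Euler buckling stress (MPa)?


sigma_cr = pi^2 * E / lambda^2
= 9.8696 * 210000.0 / 107^2
= 9.8696 * 210000.0 / 11449
= 181.0304 MPa

181.0304 MPa


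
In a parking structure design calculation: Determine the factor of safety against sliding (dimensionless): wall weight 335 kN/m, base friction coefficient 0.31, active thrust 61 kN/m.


Resisting force = mu * W = 0.31 * 335 = 103.85 kN/m
FOS = Resisting / Driving = 103.85 / 61
= 1.7025 (dimensionless)

1.7025 (dimensionless)


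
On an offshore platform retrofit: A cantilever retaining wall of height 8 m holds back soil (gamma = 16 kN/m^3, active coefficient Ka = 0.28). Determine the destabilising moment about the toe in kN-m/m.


Pa = 0.5 * Ka * gamma * H^2
= 0.5 * 0.28 * 16 * 8^2
= 143.36 kN/m
Arm = H / 3 = 8 / 3 = 2.6667 m
Mo = Pa * arm = Pa * H / 3 = 143.36 * 8 / 3 = 382.2933 kN-m/m

382.2933 kN-m/m


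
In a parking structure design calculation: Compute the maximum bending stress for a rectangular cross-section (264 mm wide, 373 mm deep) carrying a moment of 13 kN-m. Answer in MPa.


I = b * h^3 / 12 = 264 * 373^3 / 12 = 1141692574.0 mm^4
y = h / 2 = 373 / 2 = 186.5 mm
M = 13 kN-m = 13000000.0 N-mm
sigma = M * y / I = 13000000.0 * 186.5 / 1141692574.0
= 2.12 MPa

2.12 MPa


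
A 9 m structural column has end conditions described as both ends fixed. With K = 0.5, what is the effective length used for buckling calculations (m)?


L_eff = K * L
= 0.5 * 9
= 4.5 m

4.5 m


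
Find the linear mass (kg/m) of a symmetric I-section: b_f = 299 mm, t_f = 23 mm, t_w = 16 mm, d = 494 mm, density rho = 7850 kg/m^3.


A_flanges = 2 * 299 * 23 = 13754 mm^2
A_web = (494 - 2 * 23) * 16 = 7168 mm^2
A_total = 13754 + 7168 = 20922 mm^2 = 0.020922 m^2
Weight = rho * A = 7850 * 0.020922 = 164.2377 kg/m

164.2377 kg/m


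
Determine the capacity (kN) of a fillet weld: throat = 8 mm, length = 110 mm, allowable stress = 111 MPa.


Strength = throat * length * allowable stress
= 8 * 110 * 111 N
= 97680 N
= 97.68 kN

97.68 kN


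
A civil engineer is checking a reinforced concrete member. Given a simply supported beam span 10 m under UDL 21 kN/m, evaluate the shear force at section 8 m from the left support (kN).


R_A = w * L / 2 = 21 * 10 / 2 = 105.0 kN
V(x) = R_A - w * x = 105.0 - 21 * 8
= -63.0 kN

-63.0 kN


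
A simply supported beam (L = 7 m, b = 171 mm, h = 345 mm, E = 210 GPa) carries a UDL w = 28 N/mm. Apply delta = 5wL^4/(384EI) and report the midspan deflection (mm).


I = 171 * 345^3 / 12 = 585156656.25 mm^4
L = 7000.0 mm, w = 28 N/mm, E = 210000.0 MPa
delta = 5 * w * L^4 / (384 * E * I)
= 5 * 28 * 7000.0^4 / (384 * 210000.0 * 585156656.25)
= 7.1236 mm

7.1236 mm


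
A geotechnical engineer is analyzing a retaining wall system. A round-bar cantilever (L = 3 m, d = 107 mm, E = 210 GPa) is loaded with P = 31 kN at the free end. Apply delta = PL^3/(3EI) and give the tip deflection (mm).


I = pi * d^4 / 64 = pi * 107^4 / 64 = 6434354.87 mm^4
L = 3000.0 mm, P = 31000.0 N, E = 210000.0 MPa
delta = P * L^3 / (3 * E * I)
= 31000.0 * 3000.0^3 / (3 * 210000.0 * 6434354.87)
= 206.4809 mm

206.4809 mm


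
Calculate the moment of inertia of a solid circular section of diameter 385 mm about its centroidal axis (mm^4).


r = d / 2 = 385 / 2 = 192.5 mm
I = pi * r^4 / 4 = pi * 192.5^4 / 4
= 1078481790.6 mm^4

1078481790.6 mm^4


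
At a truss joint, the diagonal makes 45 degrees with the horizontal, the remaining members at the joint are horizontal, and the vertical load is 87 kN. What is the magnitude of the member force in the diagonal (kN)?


At the joint, only the diagonal has a vertical component, so vertical equilibrium gives:
F * sin(45) = 87
F = 87 / sin(45)
= 87 / 0.707107
= 123.04 kN

123.04 kN


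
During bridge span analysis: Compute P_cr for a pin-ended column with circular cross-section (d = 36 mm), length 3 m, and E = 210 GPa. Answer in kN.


I = pi * d^4 / 64 = 82447.96 mm^4
L = 3000.0 mm
P_cr = pi^2 * E * I / L^2
= 9.8696 * 210000.0 * 82447.96 / 3000.0^2
= 18987.0 N = 18.987 kN

18.987 kN


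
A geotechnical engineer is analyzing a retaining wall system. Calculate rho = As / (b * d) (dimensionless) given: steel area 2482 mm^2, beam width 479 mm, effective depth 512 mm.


rho = As / (b * d)
= 2482 / (479 * 512)
= 2482 / 245248
= 0.01012 (dimensionless)

0.01012 (dimensionless)


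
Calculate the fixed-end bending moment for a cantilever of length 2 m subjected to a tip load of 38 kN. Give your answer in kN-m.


For a cantilever with a point load at the free end:
M_max = P * L = 38 * 2 = 76 kN-m

76 kN-m


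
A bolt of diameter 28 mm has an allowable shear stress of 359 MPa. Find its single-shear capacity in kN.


A = pi * d^2 / 4 = pi * 28^2 / 4 = 615.7522 mm^2
V = f_v * A / 1000 = 359 * 615.7522 / 1000
= 221.055 kN

221.055 kN


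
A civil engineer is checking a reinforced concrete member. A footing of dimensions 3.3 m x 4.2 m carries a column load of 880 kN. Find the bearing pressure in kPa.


A = 3.3 * 4.2 = 13.86 m^2
q = P / A = 880 / 13.86
= 63.4921 kPa

63.4921 kPa


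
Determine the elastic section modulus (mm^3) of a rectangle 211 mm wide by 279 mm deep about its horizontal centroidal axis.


S = b * h^2 / 6
= 211 * 279^2 / 6
= 211 * 77841 / 6
= 2737408.5 mm^3

2737408.5 mm^3


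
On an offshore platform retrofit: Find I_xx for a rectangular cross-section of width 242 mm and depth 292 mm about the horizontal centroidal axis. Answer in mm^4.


I = b * h^3 / 12
= 242 * 292^3 / 12
= 242 * 24897088 / 12
= 502091274.67 mm^4

502091274.67 mm^4


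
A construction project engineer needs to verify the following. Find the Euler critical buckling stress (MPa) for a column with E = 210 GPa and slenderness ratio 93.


sigma_cr = pi^2 * E / lambda^2
= 9.8696 * 210000.0 / 93^2
= 9.8696 * 210000.0 / 8649
= 239.6366 MPa

239.6366 MPa


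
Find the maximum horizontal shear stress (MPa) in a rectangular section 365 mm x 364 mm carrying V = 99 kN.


A = b * h = 365 * 364 = 132860 mm^2
V = 99 kN = 99000.0 N
tau_max = 1.5 * V / A = 1.5 * 99000.0 / 132860
= 1.1177 MPa

1.1177 MPa


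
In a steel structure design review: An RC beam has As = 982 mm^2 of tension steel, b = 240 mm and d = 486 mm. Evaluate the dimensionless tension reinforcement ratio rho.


rho = As / (b * d)
= 982 / (240 * 486)
= 982 / 116640
= 0.008419 (dimensionless)

0.008419 (dimensionless)


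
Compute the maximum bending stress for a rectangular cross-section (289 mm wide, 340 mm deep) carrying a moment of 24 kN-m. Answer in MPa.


I = b * h^3 / 12 = 289 * 340^3 / 12 = 946571333.33 mm^4
y = h / 2 = 340 / 2 = 170.0 mm
M = 24 kN-m = 24000000.0 N-mm
sigma = M * y / I = 24000000.0 * 170.0 / 946571333.33
= 4.31 MPa

4.31 MPa


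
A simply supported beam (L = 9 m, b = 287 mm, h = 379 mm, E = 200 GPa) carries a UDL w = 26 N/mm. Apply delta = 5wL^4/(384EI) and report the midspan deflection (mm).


I = 287 * 379^3 / 12 = 1302021874.42 mm^4
L = 9000.0 mm, w = 26 N/mm, E = 200000.0 MPa
delta = 5 * w * L^4 / (384 * E * I)
= 5 * 26 * 9000.0^4 / (384 * 200000.0 * 1302021874.42)
= 8.5297 mm

8.5297 mm


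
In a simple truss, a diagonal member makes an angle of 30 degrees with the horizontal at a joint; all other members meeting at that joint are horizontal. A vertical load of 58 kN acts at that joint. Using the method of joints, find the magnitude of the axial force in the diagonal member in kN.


At the joint, only the diagonal has a vertical component, so vertical equilibrium gives:
F * sin(30) = 58
F = 58 / sin(30)
= 58 / 0.5
= 116.0 kN

116.0 kN


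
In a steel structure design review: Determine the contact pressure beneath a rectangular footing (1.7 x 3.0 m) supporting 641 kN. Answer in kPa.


A = 1.7 * 3.0 = 5.1 m^2
q = P / A = 641 / 5.1
= 125.6863 kPa

125.6863 kPa


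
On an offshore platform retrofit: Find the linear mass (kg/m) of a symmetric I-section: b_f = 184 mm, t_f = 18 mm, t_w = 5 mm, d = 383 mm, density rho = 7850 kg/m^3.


A_flanges = 2 * 184 * 18 = 6624 mm^2
A_web = (383 - 2 * 18) * 5 = 1735 mm^2
A_total = 6624 + 1735 = 8359 mm^2 = 0.008359 m^2
Weight = rho * A = 7850 * 0.008359 = 65.6181 kg/m

65.6181 kg/m


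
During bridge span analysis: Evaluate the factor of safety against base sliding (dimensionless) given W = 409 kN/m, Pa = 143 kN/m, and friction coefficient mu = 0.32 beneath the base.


Resisting force = mu * W = 0.32 * 409 = 130.88 kN/m
FOS = Resisting / Driving = 130.88 / 143
= 0.9152 (dimensionless)

0.9152 (dimensionless)
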